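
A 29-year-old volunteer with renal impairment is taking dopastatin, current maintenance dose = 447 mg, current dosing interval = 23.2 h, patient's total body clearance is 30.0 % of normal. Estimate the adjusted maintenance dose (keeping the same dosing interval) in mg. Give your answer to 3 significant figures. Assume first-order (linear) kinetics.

To keep the same average steady-state level, dosing rate must scale with clearance.
CL ratio = 30.0 / 100 = 0.3000
New dose (same interval) = 447 × 0.3000 = 134.1 mg

134 mg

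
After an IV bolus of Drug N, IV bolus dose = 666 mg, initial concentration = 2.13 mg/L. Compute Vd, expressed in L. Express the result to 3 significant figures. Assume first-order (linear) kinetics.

313 L

Vd = Dose / C₀ = 666.0 / 2.13 = 312.7 L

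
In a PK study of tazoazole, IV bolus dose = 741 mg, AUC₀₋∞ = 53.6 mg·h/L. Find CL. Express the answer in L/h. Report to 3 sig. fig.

13.8 L/h

CL = Dose / AUC = 741 / 53.6 = 13.82 L/h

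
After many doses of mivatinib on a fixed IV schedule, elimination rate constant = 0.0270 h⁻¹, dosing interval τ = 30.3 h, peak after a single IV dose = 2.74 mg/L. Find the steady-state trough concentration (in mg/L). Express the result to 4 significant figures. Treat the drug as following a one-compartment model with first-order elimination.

e^(−kτ) = e^(−0.02700 × 30.3) = 0.4413
Accumulation ratio R = 1 / (1 − e^(−kτ)) = 1 / (1 − 0.4413) = 1.790
Steady-state trough = C₀ × R × e^(−kτ) = 2.74 × 1.790 × 0.4413 = 2.164 mg/L

2.164 mg/L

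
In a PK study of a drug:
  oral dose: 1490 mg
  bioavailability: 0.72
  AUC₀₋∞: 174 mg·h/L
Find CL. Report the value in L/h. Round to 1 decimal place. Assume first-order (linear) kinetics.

6.2 L/h

CL = F·Dose / AUC = 0.72 × 1490 / 174 = 6.166 L/h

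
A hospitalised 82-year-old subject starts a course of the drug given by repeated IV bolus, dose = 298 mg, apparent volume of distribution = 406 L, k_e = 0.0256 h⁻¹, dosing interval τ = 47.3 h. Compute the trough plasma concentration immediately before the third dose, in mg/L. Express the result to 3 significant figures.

0.284 mg/L

C₀ per dose = Dose / Vd = 298 / 406 = 0.7340 mg/L
Fraction remaining after one interval: r = e^(−kτ) = e^(−0.02560 × 47.3) = 0.2979
Before dose 3, 2 doses have been given (aged 1τ, 2τ).
C_trough = C₀ × (r + r²) = 0.7340 × (0.2979 + 0.08874) = 0.2838 mg/L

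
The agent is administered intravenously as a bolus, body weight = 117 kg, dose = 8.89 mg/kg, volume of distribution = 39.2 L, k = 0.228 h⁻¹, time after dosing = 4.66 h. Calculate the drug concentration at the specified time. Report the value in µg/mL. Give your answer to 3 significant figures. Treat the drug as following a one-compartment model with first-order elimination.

Total dose = 8.89 × 117 = 1040 mg
C₀ = Dose / Vd = 1040 / 39.2 = 26.53 mg/L
C = C₀ · e^(−k·t) = 26.53 × e^(−0.2280 × 4.66)
  = 26.53 × 0.3456 = 9.169 mg/L
(9.169 mg/L = 9.169 µg/mL)

9.17 µg/mL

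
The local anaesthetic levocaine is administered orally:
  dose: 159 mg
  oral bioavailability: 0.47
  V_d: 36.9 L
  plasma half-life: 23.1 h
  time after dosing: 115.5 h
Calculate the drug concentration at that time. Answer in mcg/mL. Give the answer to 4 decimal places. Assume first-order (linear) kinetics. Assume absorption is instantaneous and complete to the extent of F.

Amount reaching circulation = F × Dose = 0.47 × 159.0 = 74.73 mg
C₀ = F·Dose / Vd = 74.73 / 36.9 = 2.025 mg/L
k = ln2 / t½ = 0.693147 / 23.1 = 0.03001 h⁻¹
t / t½ = 115.5 / 23.1 = 5 half-lives
C = C₀ × (1/2)^5 = 2.025 × 0.03125 = 0.06328 mg/L
(0.06328 mg/L = 0.06328 mcg/mL)

0.0633 mcg/mL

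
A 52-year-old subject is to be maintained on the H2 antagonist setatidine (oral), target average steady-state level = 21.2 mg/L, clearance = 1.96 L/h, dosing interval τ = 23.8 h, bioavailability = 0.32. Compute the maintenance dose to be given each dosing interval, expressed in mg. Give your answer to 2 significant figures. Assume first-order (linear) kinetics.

At steady state, F × (Dose/τ) = Css × CL.
Dose = Css × CL × τ / F = 21.2 × 1.960 × 23.8 / 0.32 = 3090 mg

3100 mg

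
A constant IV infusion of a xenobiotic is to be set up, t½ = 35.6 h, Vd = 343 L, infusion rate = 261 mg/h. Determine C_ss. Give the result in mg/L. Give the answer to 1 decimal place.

39.1 mg/L

k = ln2 / t½ = 0.693147 / 35.6 = 0.01947 h⁻¹
CL = k × Vd = 0.01947 × 343 = 6.678 L/h
At steady state Css = R₀ / CL = 261 / 6.678 = 39.08 mg/L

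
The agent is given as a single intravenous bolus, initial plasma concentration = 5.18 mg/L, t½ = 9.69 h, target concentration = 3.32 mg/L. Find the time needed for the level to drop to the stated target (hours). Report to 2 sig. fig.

k = ln2 / t½ = 0.693147 / 9.69 = 0.07153 h⁻¹
t = ln(C₀ / C) / k = ln(5.180 / 3.32) / 0.07153
  = ln(1.560) / 0.07153 = 0.4447 / 0.07153 = 6.217 h

6.2 h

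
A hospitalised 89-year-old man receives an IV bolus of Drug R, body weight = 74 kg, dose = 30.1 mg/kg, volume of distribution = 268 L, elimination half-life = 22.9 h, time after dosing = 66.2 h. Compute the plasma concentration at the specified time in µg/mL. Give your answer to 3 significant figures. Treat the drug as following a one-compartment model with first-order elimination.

1.12 µg/mL

Total dose = 30.1 × 74 = 2227 mg
C₀ = Dose / Vd = 2227 / 268 = 8.310 mg/L
k = ln2 / t½ = 0.693147 / 22.9 = 0.03027 h⁻¹
C = C₀ · e^(−k·t) = 8.310 × e^(−0.03027 × 66.2)
  = 8.310 × 0.1348 = 1.120 mg/L
(1.120 mg/L = 1.120 µg/mL)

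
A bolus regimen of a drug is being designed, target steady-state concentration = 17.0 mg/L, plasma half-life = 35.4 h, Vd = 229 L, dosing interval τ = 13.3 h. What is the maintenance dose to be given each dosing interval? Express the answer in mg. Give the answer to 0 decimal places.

1014 mg

k = ln2 / t½ = 0.693147 / 35.4 = 0.01958 h⁻¹
CL = k × Vd = 0.01958 × 229 = 4.484 L/h
At steady state, Dose/τ = Css × CL.
Dose = Css × CL × τ = 17.0 × 4.484 × 13.3 = 1014 mg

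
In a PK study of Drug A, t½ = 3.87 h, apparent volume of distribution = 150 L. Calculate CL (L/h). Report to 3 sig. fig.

26.9 L/h

k = ln2 / t½ = 0.693147 / 3.87 = 0.1791 h⁻¹
CL = k × Vd = 0.1791 × 150 = 26.87 L/h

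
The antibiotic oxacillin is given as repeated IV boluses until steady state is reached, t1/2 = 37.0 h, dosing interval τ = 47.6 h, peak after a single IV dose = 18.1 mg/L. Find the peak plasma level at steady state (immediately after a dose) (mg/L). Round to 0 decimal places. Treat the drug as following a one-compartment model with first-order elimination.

k = ln2 / t½ = 0.693147 / 37.0 = 0.01873 h⁻¹
e^(−kτ) = e^(−0.01873 × 47.6) = 0.4100
Accumulation ratio R = 1 / (1 − e^(−kτ)) = 1 / (1 − 0.4100) = 1.695
Steady-state peak = C₀ × R = 18.1 × 1.695 = 30.68 mg/L

31 mg/L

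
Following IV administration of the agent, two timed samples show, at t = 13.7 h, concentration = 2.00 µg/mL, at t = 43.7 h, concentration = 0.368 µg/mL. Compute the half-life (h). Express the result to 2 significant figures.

12 h

k = ln(C₁/C₂) / (t₂ − t₁) = ln(2.00/0.368) / (43.7 − 13.7)
  = 1.693 / 30.00 = 0.05643 h⁻¹
t½ = ln2 / k = 0.693147 / 0.05643 = 12.28 h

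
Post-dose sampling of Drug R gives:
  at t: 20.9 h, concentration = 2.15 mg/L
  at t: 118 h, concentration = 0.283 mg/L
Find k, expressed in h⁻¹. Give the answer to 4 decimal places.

k = ln(C₁/C₂) / (t₂ − t₁) = ln(2.15/0.283) / (118 − 20.9)
  = 2.028 / 97.10 = 0.02089 h⁻¹

0.0209 h⁻¹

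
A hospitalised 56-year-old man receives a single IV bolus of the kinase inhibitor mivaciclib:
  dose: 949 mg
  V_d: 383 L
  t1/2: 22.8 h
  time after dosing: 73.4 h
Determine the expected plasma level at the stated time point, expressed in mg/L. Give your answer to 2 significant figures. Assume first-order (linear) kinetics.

C₀ = Dose / Vd = 949.0 / 383 = 2.478 mg/L
k = ln2 / t½ = 0.693147 / 22.8 = 0.03040 h⁻¹
C = C₀ · e^(−k·t) = 2.478 × e^(−0.03040 × 73.4)
  = 2.478 × 0.1074 = 0.2661 mg/L

0.27 mg/L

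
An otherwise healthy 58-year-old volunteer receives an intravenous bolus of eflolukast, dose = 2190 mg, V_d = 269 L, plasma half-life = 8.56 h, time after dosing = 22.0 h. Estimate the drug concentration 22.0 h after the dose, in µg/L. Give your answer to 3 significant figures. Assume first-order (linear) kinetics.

C₀ = Dose / Vd = 2190 / 269 = 8.141 mg/L
k = ln2 / t½ = 0.693147 / 8.56 = 0.08098 h⁻¹
C = C₀ · e^(−k·t) = 8.141 × e^(−0.08098 × 22.0)
  = 8.141 × 0.1684 = 1.371 mg/L
Convert: 1.371 mg/L × 1000 = 1371 µg/L

1370 µg/L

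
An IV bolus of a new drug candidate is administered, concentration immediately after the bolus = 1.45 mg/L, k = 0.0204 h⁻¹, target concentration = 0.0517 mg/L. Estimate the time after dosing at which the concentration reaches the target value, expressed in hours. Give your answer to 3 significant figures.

163 h

t = ln(C₀ / C) / k = ln(1.450 / 0.0517) / 0.02040
  = ln(28.05) / 0.02040 = 3.334 / 0.02040 = 163.4 h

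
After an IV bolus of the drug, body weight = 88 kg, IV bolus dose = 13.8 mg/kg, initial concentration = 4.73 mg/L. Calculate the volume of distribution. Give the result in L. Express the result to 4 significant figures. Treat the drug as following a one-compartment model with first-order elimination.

Dose = 13.8 × 88 = 1214 mg
Vd = Dose / C₀ = 1214 / 4.73 = 256.7 L

256.7 L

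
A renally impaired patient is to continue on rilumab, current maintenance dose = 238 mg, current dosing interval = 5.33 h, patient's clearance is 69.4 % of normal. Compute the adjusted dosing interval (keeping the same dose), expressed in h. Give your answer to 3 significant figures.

To keep the same average steady-state level, dosing rate must scale with clearance.
CL ratio = 69.4 / 100 = 0.6940
New interval (same dose) = 5.33 / 0.6940 = 7.680 h

7.68 h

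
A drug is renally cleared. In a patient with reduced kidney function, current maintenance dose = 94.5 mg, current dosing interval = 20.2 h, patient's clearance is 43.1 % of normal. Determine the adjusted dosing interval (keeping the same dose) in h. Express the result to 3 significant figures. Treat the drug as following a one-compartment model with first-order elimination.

46.9 h

To keep the same average steady-state level, dosing rate must scale with clearance.
CL ratio = 43.1 / 100 = 0.4310
New interval (same dose) = 20.2 / 0.4310 = 46.87 h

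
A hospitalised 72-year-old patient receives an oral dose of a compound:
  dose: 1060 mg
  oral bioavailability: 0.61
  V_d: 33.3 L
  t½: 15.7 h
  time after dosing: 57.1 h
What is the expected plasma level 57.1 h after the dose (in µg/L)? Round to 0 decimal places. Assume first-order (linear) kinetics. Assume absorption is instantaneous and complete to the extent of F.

Amount reaching circulation = F × Dose = 0.61 × 1060 = 646.6 mg
C₀ = F·Dose / Vd = 646.6 / 33.3 = 19.42 mg/L
k = ln2 / t½ = 0.693147 / 15.7 = 0.04415 h⁻¹
C = C₀ · e^(−k·t) = 19.42 × e^(−0.04415 × 57.1)
  = 19.42 × 0.08038 = 1.561 mg/L
Convert: 1.561 mg/L × 1000 = 1561 µg/L

1561 µg/L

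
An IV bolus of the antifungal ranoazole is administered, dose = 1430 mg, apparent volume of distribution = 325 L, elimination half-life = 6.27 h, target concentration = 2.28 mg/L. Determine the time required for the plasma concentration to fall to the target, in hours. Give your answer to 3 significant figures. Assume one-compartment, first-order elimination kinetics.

C₀ = Dose / Vd = 1430 / 325 = 4.400 mg/L
k = ln2 / t½ = 0.693147 / 6.27 = 0.1105 h⁻¹
t = ln(C₀ / C) / k = ln(4.400 / 2.28) / 0.1105
  = ln(1.930) / 0.1105 = 0.6575 / 0.1105 = 5.950 h

5.95 h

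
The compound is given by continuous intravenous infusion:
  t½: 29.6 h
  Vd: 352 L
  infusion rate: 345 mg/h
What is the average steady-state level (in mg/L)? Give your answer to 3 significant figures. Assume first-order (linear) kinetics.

k = ln2 / t½ = 0.693147 / 29.6 = 0.02342 h⁻¹
CL = k × Vd = 0.02342 × 352 = 8.244 L/h
At steady state Css = R₀ / CL = 345 / 8.244 = 41.85 mg/L

41.9 mg/L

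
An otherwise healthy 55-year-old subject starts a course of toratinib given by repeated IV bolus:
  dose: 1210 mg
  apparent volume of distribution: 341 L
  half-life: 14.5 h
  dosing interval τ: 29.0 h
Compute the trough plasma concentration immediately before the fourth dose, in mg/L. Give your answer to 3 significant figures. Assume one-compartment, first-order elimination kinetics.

1.16 mg/L

C₀ per dose = Dose / Vd = 1210 / 341 = 3.548 mg/L
k = ln2 / t½ = 0.693147 / 14.5 = 0.04780 h⁻¹
Fraction remaining after one interval: r = e^(−kτ) = e^(−0.04780 × 29.0) = 0.2500
Before dose 4, 3 doses have been given (aged 1τ, 2τ, 3τ).
C_trough = C₀ × (r + r² + … + r^3) = C₀ × r(1−r^3)/(1−r)
        = 3.548 × 0.2500 × (1 − 0.01563) / (1 − 0.2500) = 1.164 mg/L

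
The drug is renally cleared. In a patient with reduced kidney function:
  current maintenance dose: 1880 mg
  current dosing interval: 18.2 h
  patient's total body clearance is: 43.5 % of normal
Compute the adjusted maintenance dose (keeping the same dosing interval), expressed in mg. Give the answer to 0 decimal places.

To keep the same average steady-state level, dosing rate must scale with clearance.
CL ratio = 43.5 / 100 = 0.4350
New dose (same interval) = 1880 × 0.4350 = 817.8 mg

818 mg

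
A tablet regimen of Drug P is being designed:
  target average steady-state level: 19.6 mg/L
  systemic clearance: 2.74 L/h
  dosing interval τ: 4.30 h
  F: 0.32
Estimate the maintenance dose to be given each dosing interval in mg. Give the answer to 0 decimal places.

722 mg

At steady state, F × (Dose/τ) = Css × CL.
Dose = Css × CL × τ / F = 19.6 × 2.740 × 4.30 / 0.32 = 721.6 mg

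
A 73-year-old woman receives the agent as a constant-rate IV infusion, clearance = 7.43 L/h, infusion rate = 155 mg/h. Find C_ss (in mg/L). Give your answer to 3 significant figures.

At steady state Css = R₀ / CL = 155 / 7.430 = 20.86 mg/L

20.9 mg/L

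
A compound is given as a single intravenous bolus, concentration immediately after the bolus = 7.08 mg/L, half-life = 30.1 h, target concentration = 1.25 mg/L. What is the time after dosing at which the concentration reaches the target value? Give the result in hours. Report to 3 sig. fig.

75.3 h

k = ln2 / t½ = 0.693147 / 30.1 = 0.02303 h⁻¹
t = ln(C₀ / C) / k = ln(7.080 / 1.25) / 0.02303
  = ln(5.664) / 0.02303 = 1.734 / 0.02303 = 75.29 h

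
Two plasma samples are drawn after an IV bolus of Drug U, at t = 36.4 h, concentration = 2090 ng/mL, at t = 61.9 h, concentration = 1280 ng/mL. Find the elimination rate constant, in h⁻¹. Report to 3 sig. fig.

0.0192 h⁻¹

k = ln(C₁/C₂) / (t₂ − t₁) = ln(2090/1280) / (61.9 − 36.4)
  = 0.4903 / 25.50 = 0.01923 h⁻¹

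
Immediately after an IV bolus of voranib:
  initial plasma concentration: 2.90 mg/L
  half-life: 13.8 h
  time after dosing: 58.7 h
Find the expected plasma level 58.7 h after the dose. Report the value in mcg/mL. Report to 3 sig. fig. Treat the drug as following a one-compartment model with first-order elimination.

0.152 mcg/mL

k = ln2 / t½ = 0.693147 / 13.8 = 0.05023 h⁻¹
C = C₀ · e^(−k·t) = 2.900 × e^(−0.05023 × 58.7)
  = 2.900 × 0.05242 = 0.1520 mg/L
(0.1520 mg/L = 0.1520 mcg/mL)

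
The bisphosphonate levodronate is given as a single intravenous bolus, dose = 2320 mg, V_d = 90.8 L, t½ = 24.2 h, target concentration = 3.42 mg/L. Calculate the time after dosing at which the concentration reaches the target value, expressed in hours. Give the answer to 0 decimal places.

C₀ = Dose / Vd = 2320 / 90.8 = 25.55 mg/L
k = ln2 / t½ = 0.693147 / 24.2 = 0.02864 h⁻¹
t = ln(C₀ / C) / k = ln(25.55 / 3.42) / 0.02864
  = ln(7.471) / 0.02864 = 2.011 / 0.02864 = 70.22 h

70 h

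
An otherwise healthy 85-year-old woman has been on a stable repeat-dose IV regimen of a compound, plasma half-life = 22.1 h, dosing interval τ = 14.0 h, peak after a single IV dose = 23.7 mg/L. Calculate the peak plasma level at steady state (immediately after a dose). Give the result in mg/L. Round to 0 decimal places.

k = ln2 / t½ = 0.693147 / 22.1 = 0.03136 h⁻¹
e^(−kτ) = e^(−0.03136 × 14.0) = 0.6447
Accumulation ratio R = 1 / (1 − e^(−kτ)) = 1 / (1 − 0.6447) = 2.815
Steady-state peak = C₀ × R = 23.7 × 2.815 = 66.72 mg/L

67 mg/L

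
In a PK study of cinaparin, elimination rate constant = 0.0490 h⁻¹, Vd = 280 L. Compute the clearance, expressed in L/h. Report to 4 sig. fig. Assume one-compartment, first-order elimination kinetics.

13.72 L/h

CL = k × Vd = 0.0490 × 280 = 13.72 L/h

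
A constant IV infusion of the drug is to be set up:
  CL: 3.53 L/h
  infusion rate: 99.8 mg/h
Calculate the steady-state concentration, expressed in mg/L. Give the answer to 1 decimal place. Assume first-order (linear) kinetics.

28.3 mg/L

At steady state Css = R₀ / CL = 99.8 / 3.530 = 28.27 mg/L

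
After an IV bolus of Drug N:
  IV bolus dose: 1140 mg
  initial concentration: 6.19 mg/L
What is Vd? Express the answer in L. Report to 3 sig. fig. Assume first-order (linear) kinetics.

Vd = Dose / C₀ = 1140 / 6.19 = 184.2 L

184 L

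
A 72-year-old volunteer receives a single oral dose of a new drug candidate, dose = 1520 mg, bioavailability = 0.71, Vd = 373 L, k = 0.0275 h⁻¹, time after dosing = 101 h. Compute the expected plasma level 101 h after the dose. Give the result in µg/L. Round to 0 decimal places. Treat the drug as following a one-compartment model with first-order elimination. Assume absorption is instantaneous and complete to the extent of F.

180 µg/L

Amount reaching circulation = F × Dose = 0.71 × 1520 = 1079 mg
C₀ = F·Dose / Vd = 1079 / 373 = 2.893 mg/L
C = C₀ · e^(−k·t) = 2.893 × e^(−0.02750 × 101)
  = 2.893 × 0.06219 = 0.1799 mg/L
Convert: 0.1799 mg/L × 1000 = 179.9 µg/L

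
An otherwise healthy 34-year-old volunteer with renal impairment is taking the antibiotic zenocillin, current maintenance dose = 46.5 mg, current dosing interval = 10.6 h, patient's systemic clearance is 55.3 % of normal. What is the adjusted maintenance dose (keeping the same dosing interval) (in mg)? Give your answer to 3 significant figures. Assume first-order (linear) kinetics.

25.7 mg

To keep the same average steady-state level, dosing rate must scale with clearance.
CL ratio = 55.3 / 100 = 0.5530
New dose (same interval) = 46.5 × 0.5530 = 25.71 mg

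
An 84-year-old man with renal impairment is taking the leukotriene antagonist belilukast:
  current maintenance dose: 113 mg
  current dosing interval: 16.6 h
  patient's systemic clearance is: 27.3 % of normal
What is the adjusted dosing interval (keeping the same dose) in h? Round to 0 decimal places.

To keep the same average steady-state level, dosing rate must scale with clearance.
CL ratio = 27.3 / 100 = 0.2730
New interval (same dose) = 16.6 / 0.2730 = 60.81 h

61 h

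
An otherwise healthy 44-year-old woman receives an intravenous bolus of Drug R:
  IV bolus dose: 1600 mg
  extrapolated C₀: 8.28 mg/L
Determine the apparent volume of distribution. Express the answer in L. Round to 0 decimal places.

Vd = Dose / C₀ = 1600 / 8.28 = 193.2 L

193 L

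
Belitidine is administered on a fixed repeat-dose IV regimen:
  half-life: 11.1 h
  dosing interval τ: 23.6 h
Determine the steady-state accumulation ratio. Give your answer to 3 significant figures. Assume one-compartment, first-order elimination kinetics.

1.30

k = ln2 / t½ = 0.693147 / 11.1 = 0.06245 h⁻¹
e^(−kτ) = e^(−0.06245 × 23.6) = 0.2290
Accumulation ratio R = 1 / (1 − e^(−kτ)) = 1 / (1 − 0.2290) = 1.297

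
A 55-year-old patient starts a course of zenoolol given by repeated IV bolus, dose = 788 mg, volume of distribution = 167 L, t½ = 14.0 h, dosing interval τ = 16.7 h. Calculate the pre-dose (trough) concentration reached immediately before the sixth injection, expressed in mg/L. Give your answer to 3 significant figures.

C₀ per dose = Dose / Vd = 788 / 167 = 4.719 mg/L
k = ln2 / t½ = 0.693147 / 14.0 = 0.04951 h⁻¹
Fraction remaining after one interval: r = e^(−kτ) = e^(−0.04951 × 16.7) = 0.4374
Before dose 6, 5 doses have been given (aged 1τ, 2τ, 3τ, 4τ, 5τ).
C_trough = C₀ × (r + r² + … + r^5) = C₀ × r(1−r^5)/(1−r)
        = 4.719 × 0.4374 × (1 − 0.01601) / (1 − 0.4374) = 3.610 mg/L

3.61 mg/L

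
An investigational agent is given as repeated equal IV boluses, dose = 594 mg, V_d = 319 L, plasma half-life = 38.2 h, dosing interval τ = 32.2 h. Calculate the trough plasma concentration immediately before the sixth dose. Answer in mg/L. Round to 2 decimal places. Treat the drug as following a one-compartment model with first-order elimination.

C₀ per dose = Dose / Vd = 594 / 319 = 1.862 mg/L
k = ln2 / t½ = 0.693147 / 38.2 = 0.01815 h⁻¹
Fraction remaining after one interval: r = e^(−kτ) = e^(−0.01815 × 32.2) = 0.5574
Before dose 6, 5 doses have been given (aged 1τ, 2τ, 3τ, 4τ, 5τ).
C_trough = C₀ × (r + r² + … + r^5) = C₀ × r(1−r^5)/(1−r)
        = 1.862 × 0.5574 × (1 − 0.05381) / (1 − 0.5574) = 2.219 mg/L

2.22 mg/L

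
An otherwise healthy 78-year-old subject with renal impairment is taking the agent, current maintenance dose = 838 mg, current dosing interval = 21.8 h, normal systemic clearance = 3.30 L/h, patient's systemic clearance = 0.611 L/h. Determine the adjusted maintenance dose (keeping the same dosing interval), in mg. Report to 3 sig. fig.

To keep the same average steady-state level, dosing rate must scale with clearance.
CL ratio = 0.611 / 3.30 = 0.1852
New dose (same interval) = 838 × 0.1852 = 155.2 mg

155 mg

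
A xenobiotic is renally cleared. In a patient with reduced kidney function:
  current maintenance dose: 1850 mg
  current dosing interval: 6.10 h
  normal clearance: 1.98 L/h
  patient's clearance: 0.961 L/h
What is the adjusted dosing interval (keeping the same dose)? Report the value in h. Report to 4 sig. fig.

12.57 h

To keep the same average steady-state level, dosing rate must scale with clearance.
CL ratio = 0.961 / 1.98 = 0.4854
New interval (same dose) = 6.10 / 0.4854 = 12.57 h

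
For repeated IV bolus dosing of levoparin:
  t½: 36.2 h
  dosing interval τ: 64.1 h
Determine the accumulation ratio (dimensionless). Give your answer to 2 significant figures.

1.4

k = ln2 / t½ = 0.693147 / 36.2 = 0.01915 h⁻¹
e^(−kτ) = e^(−0.01915 × 64.1) = 0.2930
Accumulation ratio R = 1 / (1 − e^(−kτ)) = 1 / (1 − 0.2930) = 1.414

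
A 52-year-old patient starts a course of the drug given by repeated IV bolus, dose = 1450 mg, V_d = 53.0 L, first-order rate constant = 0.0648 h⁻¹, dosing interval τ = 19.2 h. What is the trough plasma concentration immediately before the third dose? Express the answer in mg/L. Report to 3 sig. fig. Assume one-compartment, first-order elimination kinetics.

C₀ per dose = Dose / Vd = 1450 / 53.0 = 27.36 mg/L
Fraction remaining after one interval: r = e^(−kτ) = e^(−0.06480 × 19.2) = 0.2882
Before dose 3, 2 doses have been given (aged 1τ, 2τ).
C_trough = C₀ × (r + r²) = 27.36 × (0.2882 + 0.08306) = 10.16 mg/L

10.2 mg/L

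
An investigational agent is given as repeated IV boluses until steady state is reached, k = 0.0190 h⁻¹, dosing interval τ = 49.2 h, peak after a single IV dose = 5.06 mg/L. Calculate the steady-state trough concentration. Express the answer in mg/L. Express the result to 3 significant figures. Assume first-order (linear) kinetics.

e^(−kτ) = e^(−0.01900 × 49.2) = 0.3927
Accumulation ratio R = 1 / (1 − e^(−kτ)) = 1 / (1 − 0.3927) = 1.647
Steady-state trough = C₀ × R × e^(−kτ) = 5.06 × 1.647 × 0.3927 = 3.273 mg/L

3.27 mg/L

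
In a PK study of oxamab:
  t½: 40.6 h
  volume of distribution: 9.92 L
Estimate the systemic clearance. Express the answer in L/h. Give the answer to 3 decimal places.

k = ln2 / t½ = 0.693147 / 40.6 = 0.01707 h⁻¹
CL = k × Vd = 0.01707 × 9.92 = 0.1693 L/h

0.169 L/h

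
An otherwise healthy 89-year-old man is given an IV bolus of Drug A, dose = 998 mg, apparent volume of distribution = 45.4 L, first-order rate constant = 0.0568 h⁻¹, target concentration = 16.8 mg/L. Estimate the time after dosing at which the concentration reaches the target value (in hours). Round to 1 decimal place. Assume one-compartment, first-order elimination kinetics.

C₀ = Dose / Vd = 998.0 / 45.4 = 21.98 mg/L
t = ln(C₀ / C) / k = ln(21.98 / 16.8) / 0.05680
  = ln(1.308) / 0.05680 = 0.2685 / 0.05680 = 4.727 h

4.7 h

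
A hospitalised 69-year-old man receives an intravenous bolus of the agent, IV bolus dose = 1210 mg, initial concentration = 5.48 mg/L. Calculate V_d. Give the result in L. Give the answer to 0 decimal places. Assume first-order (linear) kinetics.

Vd = Dose / C₀ = 1210 / 5.48 = 220.8 L

221 L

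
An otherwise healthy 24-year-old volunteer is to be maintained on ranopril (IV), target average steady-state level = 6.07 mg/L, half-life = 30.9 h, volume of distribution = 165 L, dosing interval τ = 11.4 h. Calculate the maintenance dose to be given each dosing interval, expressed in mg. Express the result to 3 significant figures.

k = ln2 / t½ = 0.693147 / 30.9 = 0.02243 h⁻¹
CL = k × Vd = 0.02243 × 165 = 3.701 L/h
At steady state, Dose/τ = Css × CL.
Dose = Css × CL × τ = 6.07 × 3.701 × 11.4 = 256.1 mg

256 mg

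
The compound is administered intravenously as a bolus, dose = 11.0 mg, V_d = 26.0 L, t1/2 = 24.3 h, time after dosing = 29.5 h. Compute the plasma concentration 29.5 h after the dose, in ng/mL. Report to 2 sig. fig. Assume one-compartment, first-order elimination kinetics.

180 ng/mL

C₀ = Dose / Vd = 11.00 / 26.0 = 0.4231 mg/L
k = ln2 / t½ = 0.693147 / 24.3 = 0.02852 h⁻¹
C = C₀ · e^(−k·t) = 0.4231 × e^(−0.02852 × 29.5)
  = 0.4231 × 0.4311 = 0.1824 mg/L
Convert: 0.1824 mg/L × 1000 = 182.4 ng/mL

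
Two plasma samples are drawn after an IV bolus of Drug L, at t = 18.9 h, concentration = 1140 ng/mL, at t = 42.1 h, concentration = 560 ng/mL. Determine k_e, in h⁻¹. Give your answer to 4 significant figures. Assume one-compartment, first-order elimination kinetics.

0.03064 h⁻¹

k = ln(C₁/C₂) / (t₂ − t₁) = ln(1140/560) / (42.1 − 18.9)
  = 0.7108 / 23.20 = 0.03064 h⁻¹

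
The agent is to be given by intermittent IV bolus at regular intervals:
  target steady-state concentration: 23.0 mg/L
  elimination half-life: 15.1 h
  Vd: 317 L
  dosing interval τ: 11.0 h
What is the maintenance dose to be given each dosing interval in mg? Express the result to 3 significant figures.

3680 mg

k = ln2 / t½ = 0.693147 / 15.1 = 0.04590 h⁻¹
CL = k × Vd = 0.04590 × 317 = 14.55 L/h
At steady state, Dose/τ = Css × CL.
Dose = Css × CL × τ = 23.0 × 14.55 × 11.0 = 3681 mg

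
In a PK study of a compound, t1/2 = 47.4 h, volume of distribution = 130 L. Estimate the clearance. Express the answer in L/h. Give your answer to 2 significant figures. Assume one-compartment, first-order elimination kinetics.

1.9 L/h

k = ln2 / t½ = 0.693147 / 47.4 = 0.01462 h⁻¹
CL = k × Vd = 0.01462 × 130 = 1.901 L/h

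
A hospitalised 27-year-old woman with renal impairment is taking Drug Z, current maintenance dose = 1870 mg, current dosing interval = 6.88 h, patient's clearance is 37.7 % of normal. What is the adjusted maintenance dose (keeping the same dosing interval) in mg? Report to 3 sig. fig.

To keep the same average steady-state level, dosing rate must scale with clearance.
CL ratio = 37.7 / 100 = 0.3770
New dose (same interval) = 1870 × 0.3770 = 705.0 mg

705 mg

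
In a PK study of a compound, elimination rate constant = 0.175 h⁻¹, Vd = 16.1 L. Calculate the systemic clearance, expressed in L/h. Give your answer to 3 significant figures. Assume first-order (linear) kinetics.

CL = k × Vd = 0.175 × 16.1 = 2.818 L/h

2.82 L/h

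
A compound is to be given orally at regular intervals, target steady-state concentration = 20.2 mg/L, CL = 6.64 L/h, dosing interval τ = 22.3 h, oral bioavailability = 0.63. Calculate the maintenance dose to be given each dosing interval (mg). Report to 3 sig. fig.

At steady state, F × (Dose/τ) = Css × CL.
Dose = Css × CL × τ / F = 20.2 × 6.640 × 22.3 / 0.63 = 4748 mg

4750 mg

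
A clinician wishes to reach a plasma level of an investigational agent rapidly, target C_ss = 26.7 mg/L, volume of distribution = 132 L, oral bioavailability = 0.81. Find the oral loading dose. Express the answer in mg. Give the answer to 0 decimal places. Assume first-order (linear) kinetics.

4351 mg

LD = Css × Vd / F = 26.7 × 132 / 0.81 = 4351 mg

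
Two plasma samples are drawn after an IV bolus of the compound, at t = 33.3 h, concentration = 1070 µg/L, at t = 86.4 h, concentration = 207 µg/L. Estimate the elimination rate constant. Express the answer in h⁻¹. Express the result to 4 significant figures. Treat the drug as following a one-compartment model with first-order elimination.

k = ln(C₁/C₂) / (t₂ − t₁) = ln(1070/207) / (86.4 − 33.3)
  = 1.643 / 53.10 = 0.03094 h⁻¹

0.03094 h⁻¹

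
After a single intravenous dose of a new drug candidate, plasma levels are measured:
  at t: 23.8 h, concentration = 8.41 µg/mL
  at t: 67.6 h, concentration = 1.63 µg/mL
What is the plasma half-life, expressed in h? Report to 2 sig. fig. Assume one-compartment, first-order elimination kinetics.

19 h

k = ln(C₁/C₂) / (t₂ − t₁) = ln(8.41/1.63) / (67.6 − 23.8)
  = 1.641 / 43.80 = 0.03747 h⁻¹
t½ = ln2 / k = 0.693147 / 0.03747 = 18.50 h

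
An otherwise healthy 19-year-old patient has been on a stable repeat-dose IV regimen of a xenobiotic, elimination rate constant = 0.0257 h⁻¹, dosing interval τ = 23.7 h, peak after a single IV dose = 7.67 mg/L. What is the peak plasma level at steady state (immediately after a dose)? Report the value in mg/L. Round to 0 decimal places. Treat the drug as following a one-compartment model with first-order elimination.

17 mg/L

e^(−kτ) = e^(−0.02570 × 23.7) = 0.5438
Accumulation ratio R = 1 / (1 − e^(−kτ)) = 1 / (1 − 0.5438) = 2.192
Steady-state peak = C₀ × R = 7.67 × 2.192 = 16.81 mg/L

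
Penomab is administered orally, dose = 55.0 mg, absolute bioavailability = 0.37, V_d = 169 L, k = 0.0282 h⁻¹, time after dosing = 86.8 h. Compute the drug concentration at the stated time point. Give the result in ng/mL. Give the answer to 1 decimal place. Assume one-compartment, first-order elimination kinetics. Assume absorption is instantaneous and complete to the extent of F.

10.4 ng/mL

Amount reaching circulation = F × Dose = 0.37 × 55.00 = 20.35 mg
C₀ = F·Dose / Vd = 20.35 / 169 = 0.1204 mg/L
C = C₀ · e^(−k·t) = 0.1204 × e^(−0.02820 × 86.8)
  = 0.1204 × 0.08649 = 0.01041 mg/L
Convert: 0.01041 mg/L × 1000 = 10.41 ng/mL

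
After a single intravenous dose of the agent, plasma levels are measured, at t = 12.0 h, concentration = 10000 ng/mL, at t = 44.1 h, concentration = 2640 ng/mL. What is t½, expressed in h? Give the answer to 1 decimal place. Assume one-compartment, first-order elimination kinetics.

k = ln(C₁/C₂) / (t₂ − t₁) = ln(10000/2640) / (44.1 − 12.0)
  = 1.332 / 32.10 = 0.04150 h⁻¹
t½ = ln2 / k = 0.693147 / 0.04150 = 16.70 h

16.7 h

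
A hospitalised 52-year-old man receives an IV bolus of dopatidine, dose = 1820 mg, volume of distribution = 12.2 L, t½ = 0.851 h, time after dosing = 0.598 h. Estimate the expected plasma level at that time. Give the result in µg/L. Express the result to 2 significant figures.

C₀ = Dose / Vd = 1820 / 12.2 = 149.2 mg/L
k = ln2 / t½ = 0.693147 / 0.851 = 0.8145 h⁻¹
C = C₀ · e^(−k·t) = 149.2 × e^(−0.8145 × 0.598)
  = 149.2 × 0.6144 = 91.67 mg/L
Convert: 91.67 mg/L × 1000 = 91670 µg/L

92000 µg/L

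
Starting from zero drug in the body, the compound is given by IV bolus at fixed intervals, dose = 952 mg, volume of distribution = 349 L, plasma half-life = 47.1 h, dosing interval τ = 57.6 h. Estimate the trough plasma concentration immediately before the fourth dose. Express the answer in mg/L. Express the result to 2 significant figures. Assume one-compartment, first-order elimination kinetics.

1.9 mg/L

C₀ per dose = Dose / Vd = 952 / 349 = 2.728 mg/L
k = ln2 / t½ = 0.693147 / 47.1 = 0.01472 h⁻¹
Fraction remaining after one interval: r = e^(−kτ) = e^(−0.01472 × 57.6) = 0.4283
Before dose 4, 3 doses have been given (aged 1τ, 2τ, 3τ).
C_trough = C₀ × (r + r² + … + r^3) = C₀ × r(1−r^3)/(1−r)
        = 2.728 × 0.4283 × (1 − 0.07857) / (1 − 0.4283) = 1.883 mg/L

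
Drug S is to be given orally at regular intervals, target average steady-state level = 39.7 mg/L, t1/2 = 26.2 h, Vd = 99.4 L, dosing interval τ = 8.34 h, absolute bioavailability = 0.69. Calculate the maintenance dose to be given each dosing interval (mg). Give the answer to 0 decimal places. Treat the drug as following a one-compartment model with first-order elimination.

k = ln2 / t½ = 0.693147 / 26.2 = 0.02646 h⁻¹
CL = k × Vd = 0.02646 × 99.4 = 2.630 L/h
At steady state, F × (Dose/τ) = Css × CL.
Dose = Css × CL × τ / F = 39.7 × 2.630 × 8.34 / 0.69 = 1262 mg

1262 mg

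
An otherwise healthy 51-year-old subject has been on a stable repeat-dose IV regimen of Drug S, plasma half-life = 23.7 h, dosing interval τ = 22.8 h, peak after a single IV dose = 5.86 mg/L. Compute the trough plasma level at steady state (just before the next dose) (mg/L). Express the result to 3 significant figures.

6.18 mg/L

k = ln2 / t½ = 0.693147 / 23.7 = 0.02925 h⁻¹
e^(−kτ) = e^(−0.02925 × 22.8) = 0.5133
Accumulation ratio R = 1 / (1 − e^(−kτ)) = 1 / (1 − 0.5133) = 2.055
Steady-state trough = C₀ × R × e^(−kτ) = 5.86 × 2.055 × 0.5133 = 6.181 mg/L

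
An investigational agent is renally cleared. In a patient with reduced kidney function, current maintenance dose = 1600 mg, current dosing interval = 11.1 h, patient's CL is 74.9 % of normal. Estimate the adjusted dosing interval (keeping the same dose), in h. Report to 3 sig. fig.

To keep the same average steady-state level, dosing rate must scale with clearance.
CL ratio = 74.9 / 100 = 0.7490
New interval (same dose) = 11.1 / 0.7490 = 14.82 h

14.8 h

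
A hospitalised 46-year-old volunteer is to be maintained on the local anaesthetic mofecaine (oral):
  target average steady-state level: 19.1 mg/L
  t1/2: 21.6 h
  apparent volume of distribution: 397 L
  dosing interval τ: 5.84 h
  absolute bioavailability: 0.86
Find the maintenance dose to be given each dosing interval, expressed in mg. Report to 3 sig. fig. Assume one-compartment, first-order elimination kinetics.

k = ln2 / t½ = 0.693147 / 21.6 = 0.03209 h⁻¹
CL = k × Vd = 0.03209 × 397 = 12.74 L/h
At steady state, F × (Dose/τ) = Css × CL.
Dose = Css × CL × τ / F = 19.1 × 12.74 × 5.84 / 0.86 = 1652 mg

1650 mg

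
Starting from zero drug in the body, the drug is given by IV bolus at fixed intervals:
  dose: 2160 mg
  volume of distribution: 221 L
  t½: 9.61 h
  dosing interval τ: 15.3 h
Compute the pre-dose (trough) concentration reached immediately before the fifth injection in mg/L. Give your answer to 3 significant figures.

C₀ per dose = Dose / Vd = 2160 / 221 = 9.774 mg/L
k = ln2 / t½ = 0.693147 / 9.61 = 0.07213 h⁻¹
Fraction remaining after one interval: r = e^(−kτ) = e^(−0.07213 × 15.3) = 0.3317
Before dose 5, 4 doses have been given (aged 1τ, 2τ, 3τ, 4τ).
C_trough = C₀ × (r + r² + … + r^4) = C₀ × r(1−r^4)/(1−r)
        = 9.774 × 0.3317 × (1 − 0.01211) / (1 − 0.3317) = 4.792 mg/L

4.79 mg/L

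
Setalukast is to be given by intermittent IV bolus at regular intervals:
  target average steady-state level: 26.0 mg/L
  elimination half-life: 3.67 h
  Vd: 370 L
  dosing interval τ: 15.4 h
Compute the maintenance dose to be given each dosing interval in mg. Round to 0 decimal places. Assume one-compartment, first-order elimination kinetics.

k = ln2 / t½ = 0.693147 / 3.67 = 0.1889 h⁻¹
CL = k × Vd = 0.1889 × 370 = 69.89 L/h
At steady state, Dose/τ = Css × CL.
Dose = Css × CL × τ = 26.0 × 69.89 × 15.4 = 27980 mg

27980 mg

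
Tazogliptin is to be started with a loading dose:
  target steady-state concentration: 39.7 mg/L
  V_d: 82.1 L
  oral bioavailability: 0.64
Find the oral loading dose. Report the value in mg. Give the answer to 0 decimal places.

5093 mg

LD = Css × Vd / F = 39.7 × 82.1 / 0.64 = 5093 mg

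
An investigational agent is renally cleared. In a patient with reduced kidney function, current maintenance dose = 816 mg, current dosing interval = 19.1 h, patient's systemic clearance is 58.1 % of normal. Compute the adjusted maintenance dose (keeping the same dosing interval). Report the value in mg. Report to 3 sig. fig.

474 mg

To keep the same average steady-state level, dosing rate must scale with clearance.
CL ratio = 58.1 / 100 = 0.5810
New dose (same interval) = 816 × 0.5810 = 474.1 mg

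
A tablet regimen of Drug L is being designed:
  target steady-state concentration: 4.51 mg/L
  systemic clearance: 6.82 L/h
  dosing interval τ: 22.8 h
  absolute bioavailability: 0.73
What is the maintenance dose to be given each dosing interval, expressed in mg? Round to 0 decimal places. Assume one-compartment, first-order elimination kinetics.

961 mg

At steady state, F × (Dose/τ) = Css × CL.
Dose = Css × CL × τ / F = 4.51 × 6.820 × 22.8 / 0.73 = 960.7 mg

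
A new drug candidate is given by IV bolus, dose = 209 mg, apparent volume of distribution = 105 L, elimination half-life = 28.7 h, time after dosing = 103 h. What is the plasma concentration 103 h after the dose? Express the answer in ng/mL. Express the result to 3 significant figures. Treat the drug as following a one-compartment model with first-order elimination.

C₀ = Dose / Vd = 209.0 / 105 = 1.990 mg/L
k = ln2 / t½ = 0.693147 / 28.7 = 0.02415 h⁻¹
C = C₀ · e^(−k·t) = 1.990 × e^(−0.02415 × 103)
  = 1.990 × 0.08312 = 0.1654 mg/L
Convert: 0.1654 mg/L × 1000 = 165.4 ng/mL

165 ng/mL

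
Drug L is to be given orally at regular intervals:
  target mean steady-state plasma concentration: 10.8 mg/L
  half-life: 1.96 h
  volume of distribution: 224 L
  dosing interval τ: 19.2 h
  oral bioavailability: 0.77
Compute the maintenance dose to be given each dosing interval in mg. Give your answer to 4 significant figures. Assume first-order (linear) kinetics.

k = ln2 / t½ = 0.693147 / 1.96 = 0.3536 h⁻¹
CL = k × Vd = 0.3536 × 224 = 79.21 L/h
At steady state, F × (Dose/τ) = Css × CL.
Dose = Css × CL × τ / F = 10.8 × 79.21 × 19.2 / 0.77 = 21330 mg

21330 mg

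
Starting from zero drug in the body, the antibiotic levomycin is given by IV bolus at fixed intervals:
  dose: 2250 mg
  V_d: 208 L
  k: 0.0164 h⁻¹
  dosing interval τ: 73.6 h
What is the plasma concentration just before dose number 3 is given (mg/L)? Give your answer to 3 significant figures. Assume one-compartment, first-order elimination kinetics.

C₀ per dose = Dose / Vd = 2250 / 208 = 10.82 mg/L
Fraction remaining after one interval: r = e^(−kτ) = e^(−0.01640 × 73.6) = 0.2991
Before dose 3, 2 doses have been given (aged 1τ, 2τ).
C_trough = C₀ × (r + r²) = 10.82 × (0.2991 + 0.08946) = 4.204 mg/L

4.20 mg/L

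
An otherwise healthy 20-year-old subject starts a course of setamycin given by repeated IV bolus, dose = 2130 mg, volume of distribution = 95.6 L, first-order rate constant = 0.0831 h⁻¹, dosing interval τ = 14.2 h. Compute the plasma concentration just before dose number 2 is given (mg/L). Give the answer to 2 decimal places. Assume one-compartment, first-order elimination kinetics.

6.85 mg/L

C₀ per dose = Dose / Vd = 2130 / 95.6 = 22.28 mg/L
Fraction remaining after one interval: r = e^(−kτ) = e^(−0.08310 × 14.2) = 0.3073
Before dose 2, 1 dose has been given (aged 1τ).
C_trough = C₀ × r = 22.28 × 0.3073 = 6.847 mg/L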